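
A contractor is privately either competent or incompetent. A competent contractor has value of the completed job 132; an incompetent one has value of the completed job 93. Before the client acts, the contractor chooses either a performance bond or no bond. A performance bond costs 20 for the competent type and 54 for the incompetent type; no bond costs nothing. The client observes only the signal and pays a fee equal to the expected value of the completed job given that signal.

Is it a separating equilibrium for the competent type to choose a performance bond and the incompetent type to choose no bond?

Yes

Under separation the client infers type exactly: bond → competent (pays 132), no bond → incompetent (pays 93).
Competent: bond gives 132 − 20 = 112; no bond gives 93 − 0 = 93. No deviation. ✓
Incompetent: no bond gives 93 − 0 = 93; bond gives 132 − 54 = 78. No deviation. ✓
Neither type gains from mimicking the other.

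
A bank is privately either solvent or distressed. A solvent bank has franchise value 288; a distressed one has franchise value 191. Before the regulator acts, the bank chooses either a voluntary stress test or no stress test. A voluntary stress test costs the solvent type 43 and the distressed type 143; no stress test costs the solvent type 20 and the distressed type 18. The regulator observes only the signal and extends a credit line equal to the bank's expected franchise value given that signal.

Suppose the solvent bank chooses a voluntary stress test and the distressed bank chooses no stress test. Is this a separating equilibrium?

If types separate, stress test earns payment 288 and no stress test earns 191.
Solvent: stress test gives 288 − 43 = 245; no stress test gives 191 − 20 = 171. No deviation. ✓
Distressed: no stress test gives 191 − 18 = 173; stress test gives 288 − 143 = 145. No deviation. ✓
Both incentive constraints hold.

Yes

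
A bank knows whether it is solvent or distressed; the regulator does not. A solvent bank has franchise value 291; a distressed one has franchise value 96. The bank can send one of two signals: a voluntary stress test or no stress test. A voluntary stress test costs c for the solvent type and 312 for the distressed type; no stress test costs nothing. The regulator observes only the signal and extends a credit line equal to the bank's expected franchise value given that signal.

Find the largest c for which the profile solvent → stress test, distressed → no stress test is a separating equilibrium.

Under separation: stress test → solvent (pays 291); no stress test → distressed (pays 96).
Distressed: 96 − 0 = 96 ≥ 291 − 312 = -21. Holds regardless of c. ✓
Solvent: 291 − c ≥ 96 − 0, so c ≤ 291 − 96 = 195.

195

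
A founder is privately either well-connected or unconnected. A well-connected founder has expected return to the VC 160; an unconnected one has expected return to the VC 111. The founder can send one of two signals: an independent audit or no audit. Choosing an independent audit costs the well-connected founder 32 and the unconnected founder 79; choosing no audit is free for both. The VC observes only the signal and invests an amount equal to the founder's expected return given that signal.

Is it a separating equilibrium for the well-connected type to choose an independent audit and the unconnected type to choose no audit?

Yes

Under separation the VC infers type exactly: audit → well-connected (pays 160), no audit → unconnected (pays 111).
Well-connected: audit gives 160 − 32 = 128; no audit gives 111 − 0 = 111. No deviation. ✓
Unconnected: no audit gives 111 − 0 = 111; audit gives 160 − 79 = 81. No deviation. ✓
Both incentive constraints hold.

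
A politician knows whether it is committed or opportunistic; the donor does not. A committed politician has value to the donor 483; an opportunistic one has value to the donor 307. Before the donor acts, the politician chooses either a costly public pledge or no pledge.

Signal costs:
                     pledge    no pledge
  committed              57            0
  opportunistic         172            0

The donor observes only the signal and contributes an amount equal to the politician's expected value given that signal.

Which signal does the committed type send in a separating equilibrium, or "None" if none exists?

Try committed → pledge, opportunistic → no pledge:
  If types separate, pledge earns payment 483 and no pledge earns 307.
  Committed: pledge gives 483 − 57 = 426; no pledge gives 307 − 0 = 307. No deviation. ✓
  Opportunistic: no pledge gives 307 − 0 = 307; pledge gives 483 − 172 = 311. Would deviate. ✗
Try committed → no pledge, opportunistic → pledge:
  If types separate, no pledge earns payment 483 and pledge earns 307.
  Committed: no pledge gives 483 − 0 = 483; pledge gives 307 − 57 = 250. No deviation. ✓
  Opportunistic: pledge gives 307 − 172 = 135; no pledge gives 483 − 0 = 483. Would deviate. ✗
Neither assignment is incentive-compatible.

None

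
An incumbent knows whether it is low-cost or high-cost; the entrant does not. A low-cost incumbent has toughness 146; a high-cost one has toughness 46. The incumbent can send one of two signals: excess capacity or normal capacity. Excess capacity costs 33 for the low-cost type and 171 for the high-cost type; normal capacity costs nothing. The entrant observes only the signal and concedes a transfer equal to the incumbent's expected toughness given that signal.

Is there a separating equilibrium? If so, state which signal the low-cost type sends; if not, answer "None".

excess capacity

Try low-cost → excess capacity, high-cost → normal capacity:
  If types separate, excess capacity earns payment 146 and normal capacity earns 46.
  Low-cost: excess capacity gives 146 − 33 = 113; normal capacity gives 46 − 0 = 46. No deviation. ✓
  High-cost: normal capacity gives 46 − 0 = 46; excess capacity gives 146 − 171 = -25. No deviation. ✓
Both hold — the low-cost type sends excess capacity.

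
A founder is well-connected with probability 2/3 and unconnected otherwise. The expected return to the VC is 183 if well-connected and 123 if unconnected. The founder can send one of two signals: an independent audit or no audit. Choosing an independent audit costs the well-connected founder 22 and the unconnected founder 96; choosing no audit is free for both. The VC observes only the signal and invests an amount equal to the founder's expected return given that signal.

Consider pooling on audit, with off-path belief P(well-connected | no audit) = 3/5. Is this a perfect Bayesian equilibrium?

On the equilibrium path (audit) the VC holds the prior 2/3 and pays 2/3·183 + 1/3·123 = 163. Off-path (no audit) belief 3/5 gives 3/5·183 + 2/5·123 = 159.
Well-connected: audit gives 163 − 22 = 141; no audit gives 159 − 0 = 159. Deviates. ✗
Unconnected: audit gives 163 − 96 = 67; no audit gives 159 − 0 = 159. Deviates. ✗

No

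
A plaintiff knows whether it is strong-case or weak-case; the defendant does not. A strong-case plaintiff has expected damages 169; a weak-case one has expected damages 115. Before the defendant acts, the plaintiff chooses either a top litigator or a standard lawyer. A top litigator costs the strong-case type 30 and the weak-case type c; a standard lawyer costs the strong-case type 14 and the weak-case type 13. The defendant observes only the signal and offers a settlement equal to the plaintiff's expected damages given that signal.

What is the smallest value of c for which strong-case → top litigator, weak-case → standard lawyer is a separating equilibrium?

67

Under separation: top litigator → strong-case (pays 169); standard lawyer → weak-case (pays 115).
Strong-case: 169 − 30 = 139 ≥ 115 − 14 = 101. Holds regardless of c. ✓
Weak-case: 115 − 13 ≥ 169 − c, so c ≥ 169 − 102 = 67.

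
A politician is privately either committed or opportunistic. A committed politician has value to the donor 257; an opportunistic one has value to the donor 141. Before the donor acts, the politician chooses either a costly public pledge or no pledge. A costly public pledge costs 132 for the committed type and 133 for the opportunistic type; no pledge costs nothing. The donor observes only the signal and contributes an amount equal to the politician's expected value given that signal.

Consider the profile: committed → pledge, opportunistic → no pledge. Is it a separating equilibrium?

No

If types separate, pledge earns payment 257 and no pledge earns 141.
Committed: pledge gives 257 − 132 = 125; no pledge gives 141 − 0 = 141. Would deviate. ✗
Opportunistic: no pledge gives 141 − 0 = 141; pledge gives 257 − 133 = 124. No deviation. ✓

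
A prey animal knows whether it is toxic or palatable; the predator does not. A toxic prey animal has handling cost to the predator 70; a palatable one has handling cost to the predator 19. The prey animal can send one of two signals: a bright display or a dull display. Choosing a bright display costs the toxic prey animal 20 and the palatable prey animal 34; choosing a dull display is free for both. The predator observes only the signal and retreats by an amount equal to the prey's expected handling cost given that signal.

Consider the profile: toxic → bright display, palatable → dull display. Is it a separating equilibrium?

No

Under separation the predator infers type exactly: bright display → toxic (pays 70), dull display → palatable (pays 19).
Toxic: bright display gives 70 − 20 = 50; dull display gives 19 − 0 = 19. No deviation. ✓
Palatable: dull display gives 19 − 0 = 19; bright display gives 70 − 34 = 36. Would deviate. ✗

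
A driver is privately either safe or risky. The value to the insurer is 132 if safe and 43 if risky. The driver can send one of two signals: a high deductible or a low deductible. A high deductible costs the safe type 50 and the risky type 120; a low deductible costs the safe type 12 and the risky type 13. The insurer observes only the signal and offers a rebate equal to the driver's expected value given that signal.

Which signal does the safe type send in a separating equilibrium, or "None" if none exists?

high deductible

Try safe → high deductible, risky → low deductible:
  If types separate, high deductible earns payment 132 and low deductible earns 43.
  Safe: high deductible gives 132 − 50 = 82; low deductible gives 43 − 12 = 31. No deviation. ✓
  Risky: low deductible gives 43 − 13 = 30; high deductible gives 132 − 120 = 12. No deviation. ✓
Both hold — the safe type sends high deductible.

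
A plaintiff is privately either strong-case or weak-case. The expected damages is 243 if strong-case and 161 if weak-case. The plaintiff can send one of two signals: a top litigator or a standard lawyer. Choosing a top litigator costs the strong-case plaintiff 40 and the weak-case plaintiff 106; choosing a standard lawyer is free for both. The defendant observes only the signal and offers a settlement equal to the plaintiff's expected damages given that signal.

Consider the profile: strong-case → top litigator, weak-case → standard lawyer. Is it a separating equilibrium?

Yes

Under separation the defendant infers type exactly: top litigator → strong-case (pays 243), standard lawyer → weak-case (pays 161).
Strong-case: top litigator gives 243 − 40 = 203; standard lawyer gives 161 − 0 = 161. No deviation. ✓
Weak-case: standard lawyer gives 161 − 0 = 161; top litigator gives 243 − 106 = 137. No deviation. ✓
Neither type gains from mimicking the other.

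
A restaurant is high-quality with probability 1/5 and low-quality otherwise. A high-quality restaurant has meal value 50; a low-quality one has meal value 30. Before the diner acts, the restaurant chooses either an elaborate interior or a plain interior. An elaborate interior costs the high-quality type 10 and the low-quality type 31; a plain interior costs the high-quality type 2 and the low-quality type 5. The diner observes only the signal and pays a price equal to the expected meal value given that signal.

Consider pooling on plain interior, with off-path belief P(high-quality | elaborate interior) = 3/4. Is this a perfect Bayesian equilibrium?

On the equilibrium path (plain interior) the diner holds the prior 1/5 and pays 1/5·50 + 4/5·30 = 34. Off-path (elaborate interior) belief 3/4 gives 3/4·50 + 1/4·30 = 45.
High-quality: plain interior gives 34 − 2 = 32; elaborate interior gives 45 − 10 = 35. Deviates. ✗
Low-quality: plain interior gives 34 − 5 = 29; elaborate interior gives 45 − 31 = 14. Stays. ✓

No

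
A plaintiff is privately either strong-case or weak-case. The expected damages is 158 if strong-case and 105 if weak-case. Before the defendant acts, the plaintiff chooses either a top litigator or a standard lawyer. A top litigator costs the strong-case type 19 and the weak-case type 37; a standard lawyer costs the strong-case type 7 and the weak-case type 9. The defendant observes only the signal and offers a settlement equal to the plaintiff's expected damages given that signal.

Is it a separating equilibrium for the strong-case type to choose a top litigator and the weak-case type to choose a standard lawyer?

Under separation the defendant infers type exactly: top litigator → strong-case (pays 158), standard lawyer → weak-case (pays 105).
Strong-case: top litigator gives 158 − 19 = 139; standard lawyer gives 105 − 7 = 98. No deviation. ✓
Weak-case: standard lawyer gives 105 − 9 = 96; top litigator gives 158 − 37 = 121. Would deviate. ✗

No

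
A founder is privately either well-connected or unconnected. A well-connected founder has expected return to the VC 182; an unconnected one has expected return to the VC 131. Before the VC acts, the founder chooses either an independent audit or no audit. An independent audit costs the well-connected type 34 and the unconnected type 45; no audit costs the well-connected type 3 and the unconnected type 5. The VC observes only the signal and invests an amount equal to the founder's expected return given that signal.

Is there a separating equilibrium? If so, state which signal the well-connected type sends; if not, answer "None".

None

Try well-connected → audit, unconnected → no audit:
  Under separation the VC infers type exactly: audit → well-connected (pays 182), no audit → unconnected (pays 131).
  Well-connected: audit gives 182 − 34 = 148; no audit gives 131 − 3 = 128. No deviation. ✓
  Unconnected: no audit gives 131 − 5 = 126; audit gives 182 − 45 = 137. Would deviate. ✗
Try well-connected → no audit, unconnected → audit:
  Under separation the VC infers type exactly: no audit → well-connected (pays 182), audit → unconnected (pays 131).
  Well-connected: no audit gives 182 − 3 = 179; audit gives 131 − 34 = 97. No deviation. ✓
  Unconnected: audit gives 131 − 45 = 86; no audit gives 182 − 5 = 177. Would deviate. ✗
Neither assignment is incentive-compatible.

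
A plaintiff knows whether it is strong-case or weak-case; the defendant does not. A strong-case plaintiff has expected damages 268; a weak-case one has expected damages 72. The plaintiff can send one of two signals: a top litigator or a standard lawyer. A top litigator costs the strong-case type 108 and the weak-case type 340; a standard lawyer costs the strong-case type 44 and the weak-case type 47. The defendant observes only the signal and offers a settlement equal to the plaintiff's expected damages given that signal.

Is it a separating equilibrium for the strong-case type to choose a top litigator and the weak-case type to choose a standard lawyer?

Yes

If types separate, top litigator earns payment 268 and standard lawyer earns 72.
Strong-case: top litigator gives 268 − 108 = 160; standard lawyer gives 72 − 44 = 28. No deviation. ✓
Weak-case: standard lawyer gives 72 − 47 = 25; top litigator gives 268 − 340 = -72. No deviation. ✓
Both incentive constraints hold.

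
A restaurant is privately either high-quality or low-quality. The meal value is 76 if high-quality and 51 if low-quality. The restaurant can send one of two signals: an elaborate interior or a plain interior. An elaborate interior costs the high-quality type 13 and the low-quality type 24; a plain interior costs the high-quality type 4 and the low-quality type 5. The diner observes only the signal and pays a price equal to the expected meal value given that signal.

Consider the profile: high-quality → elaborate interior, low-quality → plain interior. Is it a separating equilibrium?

No

If types separate, elaborate interior earns payment 76 and plain interior earns 51.
High-quality: elaborate interior gives 76 − 13 = 63; plain interior gives 51 − 4 = 47. No deviation. ✓
Low-quality: plain interior gives 51 − 5 = 46; elaborate interior gives 76 − 24 = 52. Would deviate. ✗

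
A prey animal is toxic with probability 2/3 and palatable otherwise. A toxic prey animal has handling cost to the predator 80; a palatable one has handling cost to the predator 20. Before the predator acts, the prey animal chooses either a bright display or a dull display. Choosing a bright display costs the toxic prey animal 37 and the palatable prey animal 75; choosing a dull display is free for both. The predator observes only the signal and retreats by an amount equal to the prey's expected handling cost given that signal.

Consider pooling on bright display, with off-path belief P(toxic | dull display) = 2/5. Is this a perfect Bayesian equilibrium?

At the pooled signal (bright display) the predator holds the prior 2/3 and pays 2/3·80 + 1/3·20 = 60. Off-path (dull display) belief 2/5 gives 2/5·80 + 3/5·20 = 44.
Toxic: bright display gives 60 − 37 = 23; dull display gives 44 − 0 = 44. Deviates. ✗
Palatable: bright display gives 60 − 75 = -15; dull display gives 44 − 0 = 44. Deviates. ✗

No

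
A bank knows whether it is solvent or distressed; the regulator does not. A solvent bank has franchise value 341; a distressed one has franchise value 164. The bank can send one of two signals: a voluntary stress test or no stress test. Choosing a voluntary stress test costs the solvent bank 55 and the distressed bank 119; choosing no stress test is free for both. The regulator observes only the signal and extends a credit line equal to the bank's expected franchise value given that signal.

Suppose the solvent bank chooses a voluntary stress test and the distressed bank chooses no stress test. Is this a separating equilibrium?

If types separate, stress test earns payment 341 and no stress test earns 164.
Solvent: stress test gives 341 − 55 = 286; no stress test gives 164 − 0 = 164. No deviation. ✓
Distressed: no stress test gives 164 − 0 = 164; stress test gives 341 − 119 = 222. Would deviate. ✗

No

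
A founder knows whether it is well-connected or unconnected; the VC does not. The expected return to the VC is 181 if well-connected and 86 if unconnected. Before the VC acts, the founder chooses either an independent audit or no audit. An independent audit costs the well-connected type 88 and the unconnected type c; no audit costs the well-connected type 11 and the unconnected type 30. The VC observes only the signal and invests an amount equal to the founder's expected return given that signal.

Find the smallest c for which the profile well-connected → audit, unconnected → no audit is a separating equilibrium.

125

Under separation: audit → well-connected (pays 181); no audit → unconnected (pays 86).
Well-connected: 181 − 88 = 93 ≥ 86 − 11 = 75. Holds regardless of c. ✓
Unconnected: 86 − 30 ≥ 181 − c, so c ≥ 181 − 56 = 125.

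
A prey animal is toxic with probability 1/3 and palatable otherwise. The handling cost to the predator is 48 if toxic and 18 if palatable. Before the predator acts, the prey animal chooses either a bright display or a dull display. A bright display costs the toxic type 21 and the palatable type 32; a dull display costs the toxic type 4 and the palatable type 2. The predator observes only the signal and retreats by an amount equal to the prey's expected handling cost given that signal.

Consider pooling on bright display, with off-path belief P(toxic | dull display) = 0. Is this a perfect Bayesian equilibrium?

No

At the pooled signal (bright display) the predator holds the prior 1/3 and pays 1/3·48 + 2/3·18 = 28. Off-path (dull display) belief 0 gives 0·48 + 1·18 = 18.
Toxic: bright display gives 28 − 21 = 7; dull display gives 18 − 4 = 14. Deviates. ✗
Palatable: bright display gives 28 − 32 = -4; dull display gives 18 − 2 = 16. Deviates. ✗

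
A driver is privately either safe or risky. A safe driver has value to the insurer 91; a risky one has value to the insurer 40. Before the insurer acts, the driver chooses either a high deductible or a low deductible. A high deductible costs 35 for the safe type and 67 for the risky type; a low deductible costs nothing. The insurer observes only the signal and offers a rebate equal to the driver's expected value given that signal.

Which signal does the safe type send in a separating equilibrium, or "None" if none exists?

Try safe → high deductible, risky → low deductible:
  If types separate, high deductible earns payment 91 and low deductible earns 40.
  Safe: high deductible gives 91 − 35 = 56; low deductible gives 40 − 0 = 40. No deviation. ✓
  Risky: low deductible gives 40 − 0 = 40; high deductible gives 91 − 67 = 24. No deviation. ✓
Both hold — the safe type sends high deductible.

high deductible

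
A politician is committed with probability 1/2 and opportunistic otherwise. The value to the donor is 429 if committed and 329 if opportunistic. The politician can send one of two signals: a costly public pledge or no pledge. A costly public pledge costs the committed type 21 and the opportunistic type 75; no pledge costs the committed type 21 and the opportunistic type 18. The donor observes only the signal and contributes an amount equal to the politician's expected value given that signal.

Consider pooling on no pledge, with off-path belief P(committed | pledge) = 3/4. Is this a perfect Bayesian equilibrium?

At the pooled signal (no pledge) the donor holds the prior 1/2 and pays 1/2·429 + 1/2·329 = 379. Off-path (pledge) belief 3/4 gives 3/4·429 + 1/4·329 = 404.
Committed: no pledge gives 379 − 21 = 358; pledge gives 404 − 21 = 383. Deviates. ✗
Opportunistic: no pledge gives 379 − 18 = 361; pledge gives 404 − 75 = 329. Stays. ✓

No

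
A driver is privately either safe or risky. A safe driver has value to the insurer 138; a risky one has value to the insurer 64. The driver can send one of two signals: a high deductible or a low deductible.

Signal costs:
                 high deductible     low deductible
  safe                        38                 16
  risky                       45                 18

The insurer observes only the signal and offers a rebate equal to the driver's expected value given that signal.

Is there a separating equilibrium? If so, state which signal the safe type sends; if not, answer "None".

None

Try safe → high deductible, risky → low deductible:
  If types separate, high deductible earns payment 138 and low deductible earns 64.
  Safe: high deductible gives 138 − 38 = 100; low deductible gives 64 − 16 = 48. No deviation. ✓
  Risky: low deductible gives 64 − 18 = 46; high deductible gives 138 − 45 = 93. Would deviate. ✗
Try safe → low deductible, risky → high deductible:
  If types separate, low deductible earns payment 138 and high deductible earns 64.
  Safe: low deductible gives 138 − 16 = 122; high deductible gives 64 − 38 = 26. No deviation. ✓
  Risky: high deductible gives 64 − 45 = 19; low deductible gives 138 − 18 = 120. Would deviate. ✗
Neither assignment is incentive-compatible.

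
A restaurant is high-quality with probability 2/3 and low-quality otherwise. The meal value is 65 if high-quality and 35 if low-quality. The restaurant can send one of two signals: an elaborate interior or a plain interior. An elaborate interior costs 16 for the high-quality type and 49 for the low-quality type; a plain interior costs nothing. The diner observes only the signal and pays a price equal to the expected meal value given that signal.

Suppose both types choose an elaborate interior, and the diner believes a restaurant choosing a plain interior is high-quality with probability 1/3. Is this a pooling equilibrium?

No

At the pooled signal (elaborate interior) the diner holds the prior 2/3 and pays 2/3·65 + 1/3·35 = 55. Off-path (plain interior) belief 1/3 gives 1/3·65 + 2/3·35 = 45.
High-quality: elaborate interior gives 55 − 16 = 39; plain interior gives 45 − 0 = 45. Deviates. ✗
Low-quality: elaborate interior gives 55 − 49 = 6; plain interior gives 45 − 0 = 45. Deviates. ✗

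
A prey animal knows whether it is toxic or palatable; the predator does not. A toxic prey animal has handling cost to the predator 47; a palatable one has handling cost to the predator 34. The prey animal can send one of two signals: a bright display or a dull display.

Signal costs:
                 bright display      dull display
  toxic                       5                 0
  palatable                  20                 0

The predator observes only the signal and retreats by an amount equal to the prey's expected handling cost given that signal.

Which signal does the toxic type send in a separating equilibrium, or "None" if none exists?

bright display

Try toxic → bright display, palatable → dull display:
  Under separation the predator infers type exactly: bright display → toxic (pays 47), dull display → palatable (pays 34).
  Toxic: bright display gives 47 − 5 = 42; dull display gives 34 − 0 = 34. No deviation. ✓
  Palatable: dull display gives 34 − 0 = 34; bright display gives 47 − 20 = 27. No deviation. ✓
Both hold — the toxic type sends bright display.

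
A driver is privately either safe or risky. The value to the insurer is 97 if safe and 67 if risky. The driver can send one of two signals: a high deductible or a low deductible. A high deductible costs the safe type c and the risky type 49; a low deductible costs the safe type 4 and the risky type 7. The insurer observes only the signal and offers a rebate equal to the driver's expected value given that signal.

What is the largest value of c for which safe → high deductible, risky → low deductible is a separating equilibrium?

Under separation: high deductible → safe (pays 97); low deductible → risky (pays 67).
Risky: 67 − 7 = 60 ≥ 97 − 49 = 48. Holds regardless of c. ✓
Safe: 97 − c ≥ 67 − 4, so c ≤ 97 − 63 = 34.

34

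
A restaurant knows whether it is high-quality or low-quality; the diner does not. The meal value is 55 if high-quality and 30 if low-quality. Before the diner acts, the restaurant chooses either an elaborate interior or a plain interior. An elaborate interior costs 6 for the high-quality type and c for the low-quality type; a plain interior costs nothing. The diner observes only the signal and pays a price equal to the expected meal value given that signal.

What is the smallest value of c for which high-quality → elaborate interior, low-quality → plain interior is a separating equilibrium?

25

Under separation: elaborate interior → high-quality (pays 55); plain interior → low-quality (pays 30).
High-quality: 55 − 6 = 49 ≥ 30 − 0 = 30. Holds regardless of c. ✓
Low-quality: 30 − 0 ≥ 55 − c, so c ≥ 55 − 30 = 25.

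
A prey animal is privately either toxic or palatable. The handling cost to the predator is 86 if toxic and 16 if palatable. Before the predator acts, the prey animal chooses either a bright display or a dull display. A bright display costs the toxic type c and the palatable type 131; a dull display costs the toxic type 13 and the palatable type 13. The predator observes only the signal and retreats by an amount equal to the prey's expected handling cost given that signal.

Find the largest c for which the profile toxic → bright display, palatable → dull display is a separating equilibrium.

83

Under separation: bright display → toxic (pays 86); dull display → palatable (pays 16).
Palatable: 16 − 13 = 3 ≥ 86 − 131 = -45. Holds regardless of c. ✓
Toxic: 86 − c ≥ 16 − 13, so c ≤ 86 − 3 = 83.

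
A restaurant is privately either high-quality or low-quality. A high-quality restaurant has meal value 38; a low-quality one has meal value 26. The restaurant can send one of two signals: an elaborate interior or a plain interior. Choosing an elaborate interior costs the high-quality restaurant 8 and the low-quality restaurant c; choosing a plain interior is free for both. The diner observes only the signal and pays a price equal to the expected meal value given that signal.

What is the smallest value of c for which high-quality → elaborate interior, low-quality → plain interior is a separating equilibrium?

Under separation: elaborate interior → high-quality (pays 38); plain interior → low-quality (pays 26).
High-quality: 38 − 8 = 30 ≥ 26 − 0 = 26. Holds regardless of c. ✓
Low-quality: 26 − 0 ≥ 38 − c, so c ≥ 38 − 26 = 12.

12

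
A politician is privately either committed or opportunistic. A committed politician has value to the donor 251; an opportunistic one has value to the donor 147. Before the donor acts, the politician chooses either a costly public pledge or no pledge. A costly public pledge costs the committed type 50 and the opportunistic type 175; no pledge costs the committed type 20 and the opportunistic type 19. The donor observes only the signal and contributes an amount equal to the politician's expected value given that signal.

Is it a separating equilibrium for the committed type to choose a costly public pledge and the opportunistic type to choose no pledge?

Under separation the donor infers type exactly: pledge → committed (pays 251), no pledge → opportunistic (pays 147).
Committed: pledge gives 251 − 50 = 201; no pledge gives 147 − 20 = 127. No deviation. ✓
Opportunistic: no pledge gives 147 − 19 = 128; pledge gives 251 − 175 = 76. No deviation. ✓
Both incentive constraints hold.

Yes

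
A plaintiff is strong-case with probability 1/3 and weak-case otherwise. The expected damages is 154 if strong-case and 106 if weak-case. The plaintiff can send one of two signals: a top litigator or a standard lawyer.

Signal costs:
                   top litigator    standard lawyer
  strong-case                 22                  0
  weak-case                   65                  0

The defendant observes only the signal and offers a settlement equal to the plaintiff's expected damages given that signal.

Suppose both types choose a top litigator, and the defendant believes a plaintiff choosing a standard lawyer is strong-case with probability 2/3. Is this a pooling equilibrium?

On the equilibrium path (top litigator) the defendant holds the prior 1/3 and pays 1/3·154 + 2/3·106 = 122. Off-path (standard lawyer) belief 2/3 gives 2/3·154 + 1/3·106 = 138.
Strong-case: top litigator gives 122 − 22 = 100; standard lawyer gives 138 − 0 = 138. Deviates. ✗
Weak-case: top litigator gives 122 − 65 = 57; standard lawyer gives 138 − 0 = 138. Deviates. ✗

No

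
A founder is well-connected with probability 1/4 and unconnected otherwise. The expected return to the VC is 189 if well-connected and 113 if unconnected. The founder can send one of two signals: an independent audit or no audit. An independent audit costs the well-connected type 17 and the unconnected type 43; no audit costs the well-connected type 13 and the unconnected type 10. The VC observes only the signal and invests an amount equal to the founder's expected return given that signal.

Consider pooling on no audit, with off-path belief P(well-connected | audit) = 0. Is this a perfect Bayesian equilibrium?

At the pooled signal (no audit) the VC holds the prior 1/4 and pays 1/4·189 + 3/4·113 = 132. Off-path (audit) belief 0 gives 0·189 + 1·113 = 113.
Well-connected: no audit gives 132 − 13 = 119; audit gives 113 − 17 = 96. Stays. ✓
Unconnected: no audit gives 132 − 10 = 122; audit gives 113 − 43 = 70. Stays. ✓

Yes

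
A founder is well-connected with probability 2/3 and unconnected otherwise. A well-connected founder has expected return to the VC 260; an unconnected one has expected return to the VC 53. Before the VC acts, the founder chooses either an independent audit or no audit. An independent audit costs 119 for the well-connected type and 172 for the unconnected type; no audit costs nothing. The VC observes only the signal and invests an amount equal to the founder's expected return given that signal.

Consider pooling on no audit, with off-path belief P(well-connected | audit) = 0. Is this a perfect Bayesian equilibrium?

Yes

At the pooled signal (no audit) the VC holds the prior 2/3 and pays 2/3·260 + 1/3·53 = 191. Off-path (audit) belief 0 gives 0·260 + 1·53 = 53.
Well-connected: no audit gives 191 − 0 = 191; audit gives 53 − 119 = -66. Stays. ✓
Unconnected: no audit gives 191 − 0 = 191; audit gives 53 − 172 = -119. Stays. ✓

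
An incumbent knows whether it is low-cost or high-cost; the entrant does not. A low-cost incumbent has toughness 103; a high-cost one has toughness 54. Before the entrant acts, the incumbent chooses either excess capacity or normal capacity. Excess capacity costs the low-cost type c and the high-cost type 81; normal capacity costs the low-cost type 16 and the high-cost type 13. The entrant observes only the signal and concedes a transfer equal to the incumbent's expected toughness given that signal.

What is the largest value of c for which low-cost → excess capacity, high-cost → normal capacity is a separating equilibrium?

65

Under separation: excess capacity → low-cost (pays 103); normal capacity → high-cost (pays 54).
High-cost: 54 − 13 = 41 ≥ 103 − 81 = 22. Holds regardless of c. ✓
Low-cost: 103 − c ≥ 54 − 16, so c ≤ 103 − 38 = 65.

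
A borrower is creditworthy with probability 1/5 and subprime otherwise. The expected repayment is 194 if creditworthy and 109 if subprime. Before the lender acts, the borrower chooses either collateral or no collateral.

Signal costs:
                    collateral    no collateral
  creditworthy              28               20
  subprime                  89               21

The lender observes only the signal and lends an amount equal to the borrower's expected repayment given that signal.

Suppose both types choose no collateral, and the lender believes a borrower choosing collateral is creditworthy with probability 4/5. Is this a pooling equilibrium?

At the pooled signal (no collateral) the lender holds the prior 1/5 and pays 1/5·194 + 4/5·109 = 126. Off-path (collateral) belief 4/5 gives 4/5·194 + 1/5·109 = 177.
Creditworthy: no collateral gives 126 − 20 = 106; collateral gives 177 − 28 = 149. Deviates. ✗
Subprime: no collateral gives 126 − 21 = 105; collateral gives 177 − 89 = 88. Stays. ✓

No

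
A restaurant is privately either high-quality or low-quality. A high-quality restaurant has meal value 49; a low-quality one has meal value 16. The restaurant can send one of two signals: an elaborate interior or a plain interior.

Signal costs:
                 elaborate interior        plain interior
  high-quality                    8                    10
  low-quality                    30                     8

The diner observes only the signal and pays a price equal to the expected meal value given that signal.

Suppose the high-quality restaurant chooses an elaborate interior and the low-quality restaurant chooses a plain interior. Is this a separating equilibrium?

If types separate, elaborate interior earns payment 49 and plain interior earns 16.
High-quality: elaborate interior gives 49 − 8 = 41; plain interior gives 16 − 10 = 6. No deviation. ✓
Low-quality: plain interior gives 16 − 8 = 8; elaborate interior gives 49 − 30 = 19. Would deviate. ✗

No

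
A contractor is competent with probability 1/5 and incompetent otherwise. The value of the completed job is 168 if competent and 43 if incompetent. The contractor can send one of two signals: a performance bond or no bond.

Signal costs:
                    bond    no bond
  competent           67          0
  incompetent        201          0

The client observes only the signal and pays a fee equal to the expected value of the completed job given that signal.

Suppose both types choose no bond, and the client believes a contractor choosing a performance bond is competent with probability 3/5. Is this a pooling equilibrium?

Yes

On the equilibrium path (no bond) the client holds the prior 1/5 and pays 1/5·168 + 4/5·43 = 68. Off-path (bond) belief 3/5 gives 3/5·168 + 2/5·43 = 118.
Competent: no bond gives 68 − 0 = 68; bond gives 118 − 67 = 51. Stays. ✓
Incompetent: no bond gives 68 − 0 = 68; bond gives 118 − 201 = -83. Stays. ✓
Beliefs are Bayes-consistent on-path and both types best-respond.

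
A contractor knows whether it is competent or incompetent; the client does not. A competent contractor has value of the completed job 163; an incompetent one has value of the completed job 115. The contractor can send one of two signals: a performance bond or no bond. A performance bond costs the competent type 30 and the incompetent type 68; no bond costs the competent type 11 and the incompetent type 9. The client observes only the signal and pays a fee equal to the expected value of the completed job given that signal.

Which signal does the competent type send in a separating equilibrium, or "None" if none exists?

bond

Try competent → bond, incompetent → no bond:
  Under separation the client infers type exactly: bond → competent (pays 163), no bond → incompetent (pays 115).
  Competent: bond gives 163 − 30 = 133; no bond gives 115 − 11 = 104. No deviation. ✓
  Incompetent: no bond gives 115 − 9 = 106; bond gives 163 − 68 = 95. No deviation. ✓
Both hold — the competent type sends bond.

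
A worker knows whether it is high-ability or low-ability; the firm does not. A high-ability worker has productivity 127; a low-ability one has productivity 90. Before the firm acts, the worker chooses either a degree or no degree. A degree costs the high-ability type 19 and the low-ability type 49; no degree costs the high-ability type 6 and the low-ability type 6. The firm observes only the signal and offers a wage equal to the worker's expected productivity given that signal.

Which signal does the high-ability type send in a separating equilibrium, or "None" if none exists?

Try high-ability → degree, low-ability → no degree:
  Under separation the firm infers type exactly: degree → high-ability (pays 127), no degree → low-ability (pays 90).
  High-ability: degree gives 127 − 19 = 108; no degree gives 90 − 6 = 84. No deviation. ✓
  Low-ability: no degree gives 90 − 6 = 84; degree gives 127 − 49 = 78. No deviation. ✓
Both hold — the high-ability type sends degree.

degree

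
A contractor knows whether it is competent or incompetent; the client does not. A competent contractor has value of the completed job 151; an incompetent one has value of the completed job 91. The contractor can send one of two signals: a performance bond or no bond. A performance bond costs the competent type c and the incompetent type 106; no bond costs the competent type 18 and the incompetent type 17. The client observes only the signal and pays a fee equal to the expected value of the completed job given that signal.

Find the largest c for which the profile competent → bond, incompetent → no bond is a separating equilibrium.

Under separation: bond → competent (pays 151); no bond → incompetent (pays 91).
Incompetent: 91 − 17 = 74 ≥ 151 − 106 = 45. Holds regardless of c. ✓
Competent: 151 − c ≥ 91 − 18, so c ≤ 151 − 73 = 78.

78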